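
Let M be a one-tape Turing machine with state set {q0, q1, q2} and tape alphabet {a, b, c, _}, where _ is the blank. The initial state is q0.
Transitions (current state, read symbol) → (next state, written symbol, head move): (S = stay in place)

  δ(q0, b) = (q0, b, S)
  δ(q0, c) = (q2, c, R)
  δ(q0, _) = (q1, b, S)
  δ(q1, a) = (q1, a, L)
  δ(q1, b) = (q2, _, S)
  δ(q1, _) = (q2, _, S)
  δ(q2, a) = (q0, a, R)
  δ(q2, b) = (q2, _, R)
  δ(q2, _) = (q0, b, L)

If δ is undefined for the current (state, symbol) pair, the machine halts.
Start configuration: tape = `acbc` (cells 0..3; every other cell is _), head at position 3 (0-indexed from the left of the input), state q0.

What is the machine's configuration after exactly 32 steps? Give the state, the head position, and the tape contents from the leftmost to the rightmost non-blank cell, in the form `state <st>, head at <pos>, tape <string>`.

state q0, head at 3, tape acbcbbbb

q0 | acb[c]____   read c → write c, move R, go to q2
q2 | acbc[_]___   read _ → write b, move L, go to q0
q0 | acb[c]b___   read c → write c, move R, go to q2
q2 | acbc[b]___   read b → write _, move R, go to q2
q2 | acbc_[_]__   read _ → write b, move L, go to q0
q0 | acbc[_]b__   read _ → write b, move S, go to q1
q1 | acbc[b]b__   read b → write _, move S, go to q2
q2 | acbc[_]b__   read _ → write b, move L, go to q0
q0 | acb[c]bb__   read c → write c, move R, go to q2
q2 | acbc[b]b__   read b → write _, move R, go to q2
q2 | acbc_[b]__   read b → write _, move R, go to q2
q2 | acbc__[_]_   read _ → write b, move L, go to q0
q0 | acbc_[_]b_   read _ → write b, move S, go to q1
q1 | acbc_[b]b_   read b → write _, move S, go to q2
q2 | acbc_[_]b_   read _ → write b, move L, go to q0
q0 | acbc[_]bb_   read _ → write b, move S, go to q1
q1 | acbc[b]bb_   read b → write _, move S, go to q2
q2 | acbc[_]bb_   read _ → write b, move L, go to q0
q0 | acb[c]bbb_   read c → write c, move R, go to q2
q2 | acbc[b]bb_   read b → write _, move R, go to q2
q2 | acbc_[b]b_   read b → write _, move R, go to q2
q2 | acbc__[b]_   read b → write _, move R, go to q2
q2 | acbc___[_]   read _ → write b, move L, go to q0
q0 | acbc__[_]b   read _ → write b, move S, go to q1
q1 | acbc__[b]b   read b → write _, move S, go to q2
q2 | acbc__[_]b   read _ → write b, move L, go to q0
q0 | acbc_[_]bb   read _ → write b, move S, go to q1
q1 | acbc_[b]bb   read b → write _, move S, go to q2
q2 | acbc_[_]bb   read _ → write b, move L, go to q0
q0 | acbc[_]bbb   read _ → write b, move S, go to q1
q1 | acbc[b]bbb   read b → write _, move S, go to q2
q2 | acbc[_]bbb   read _ → write b, move L, go to q0
q0 | acb[c]bbbb
After 32 steps: state q0, head at 3, tape acbcbbbb.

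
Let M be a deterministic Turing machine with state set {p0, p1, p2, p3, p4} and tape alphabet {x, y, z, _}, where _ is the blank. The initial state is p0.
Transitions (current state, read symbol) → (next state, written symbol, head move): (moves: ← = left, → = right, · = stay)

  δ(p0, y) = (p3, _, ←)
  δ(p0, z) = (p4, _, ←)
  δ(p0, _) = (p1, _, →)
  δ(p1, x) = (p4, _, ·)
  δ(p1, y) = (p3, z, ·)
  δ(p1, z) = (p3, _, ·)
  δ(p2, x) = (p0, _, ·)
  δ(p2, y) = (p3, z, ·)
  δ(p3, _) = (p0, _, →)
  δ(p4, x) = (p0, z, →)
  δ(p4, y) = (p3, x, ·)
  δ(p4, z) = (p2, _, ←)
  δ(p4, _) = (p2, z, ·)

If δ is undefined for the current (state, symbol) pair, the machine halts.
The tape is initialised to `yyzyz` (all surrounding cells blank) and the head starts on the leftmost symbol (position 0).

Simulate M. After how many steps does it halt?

state=p0 head=0 tape=_[y]yzyz   (p0,y)→(p3,_,←)
state=p3 head=-1 tape=[_]_yzyz   (p3,_)→(p0,_,→)
state=p0 head=0 tape=_[_]yzyz   (p0,_)→(p1,_,→)
state=p1 head=1 tape=__[y]zyz   (p1,y)→(p3,z,·)
state=p3 head=1 tape=__[z]zyz
M halts after 4 transitions.

4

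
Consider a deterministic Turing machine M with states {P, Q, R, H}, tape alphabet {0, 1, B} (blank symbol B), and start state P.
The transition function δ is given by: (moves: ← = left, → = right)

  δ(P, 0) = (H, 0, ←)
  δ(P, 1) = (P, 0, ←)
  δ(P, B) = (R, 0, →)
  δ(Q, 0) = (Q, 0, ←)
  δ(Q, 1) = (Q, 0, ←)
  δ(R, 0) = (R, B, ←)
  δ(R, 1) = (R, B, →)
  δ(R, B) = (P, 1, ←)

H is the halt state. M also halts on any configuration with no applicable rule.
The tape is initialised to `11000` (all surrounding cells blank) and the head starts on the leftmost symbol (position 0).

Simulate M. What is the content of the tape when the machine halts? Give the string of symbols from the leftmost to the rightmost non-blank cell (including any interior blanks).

000001B0

state=P head=0 tape=BBB[1]1000   (P,1)→(P,0,←)
state=P head=-1 tape=BB[B]01000   (P,B)→(R,0,→)
state=R head=0 tape=BB0[0]1000   (R,0)→(R,B,←)
state=R head=-1 tape=BB[0]B1000   (R,0)→(R,B,←)
state=R head=-2 tape=B[B]BB1000   (R,B)→(P,1,←)
state=P head=-3 tape=[B]1BB1000   (P,B)→(R,0,→)
state=R head=-2 tape=0[1]BB1000   (R,1)→(R,B,→)
state=R head=-1 tape=0B[B]B1000   (R,B)→(P,1,←)
state=P head=-2 tape=0[B]1B1000   (P,B)→(R,0,→)
state=R head=-1 tape=00[1]B1000   (R,1)→(R,B,→)
state=R head=0 tape=00B[B]1000   (R,B)→(P,1,←)
state=P head=-1 tape=00[B]11000   (P,B)→(R,0,→)
state=R head=0 tape=000[1]1000   (R,1)→(R,B,→)
state=R head=1 tape=000B[1]000   (R,1)→(R,B,→)
state=R head=2 tape=000BB[0]00   (R,0)→(R,B,←)
state=R head=1 tape=000B[B]B00   (R,B)→(P,1,←)
state=P head=0 tape=000[B]1B00   (P,B)→(R,0,→)
state=R head=1 tape=0000[1]B00   (R,1)→(R,B,→)
state=R head=2 tape=0000B[B]00   (R,B)→(P,1,←)
state=P head=1 tape=0000[B]100   (P,B)→(R,0,→)
state=R head=2 tape=00000[1]00   (R,1)→(R,B,→)
state=R head=3 tape=00000B[0]0   (R,0)→(R,B,←)
state=R head=2 tape=00000[B]B0   (R,B)→(P,1,←)
state=P head=1 tape=0000[0]1B0   (P,0)→(H,0,←)
state=H head=0 tape=000[0]01B0
The non-blank tape span at halt is 000001B0.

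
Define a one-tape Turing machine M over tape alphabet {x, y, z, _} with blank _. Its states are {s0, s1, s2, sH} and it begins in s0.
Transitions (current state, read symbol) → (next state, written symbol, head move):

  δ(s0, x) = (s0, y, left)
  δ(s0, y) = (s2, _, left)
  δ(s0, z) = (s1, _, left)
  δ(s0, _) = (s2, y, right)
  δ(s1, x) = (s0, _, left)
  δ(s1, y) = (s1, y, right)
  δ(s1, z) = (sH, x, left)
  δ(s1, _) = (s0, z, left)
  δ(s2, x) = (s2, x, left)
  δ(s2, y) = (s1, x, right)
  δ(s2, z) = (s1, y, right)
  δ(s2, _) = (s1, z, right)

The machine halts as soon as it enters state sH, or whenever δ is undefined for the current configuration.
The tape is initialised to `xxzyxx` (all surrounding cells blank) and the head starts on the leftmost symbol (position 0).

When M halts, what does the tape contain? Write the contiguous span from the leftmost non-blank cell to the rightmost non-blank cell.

yxxzzy_zyxx

state=s0 head=0 tape=_____[x]xzyxx   (s0,x)→(s0,y,left)
state=s0 head=-1 tape=____[_]yxzyxx   (s0,_)→(s2,y,right)
state=s2 head=0 tape=____y[y]xzyxx   (s2,y)→(s1,x,right)
state=s1 head=1 tape=____yx[x]zyxx   (s1,x)→(s0,_,left)
state=s0 head=0 tape=____y[x]_zyxx   (s0,x)→(s0,y,left)
state=s0 head=-1 tape=____[y]y_zyxx   (s0,y)→(s2,_,left)
state=s2 head=-2 tape=___[_]_y_zyxx   (s2,_)→(s1,z,right)
state=s1 head=-1 tape=___z[_]y_zyxx   (s1,_)→(s0,z,left)
state=s0 head=-2 tape=___[z]zy_zyxx   (s0,z)→(s1,_,left)
state=s1 head=-3 tape=__[_]_zy_zyxx   (s1,_)→(s0,z,left)
state=s0 head=-4 tape=_[_]z_zy_zyxx   (s0,_)→(s2,y,right)
state=s2 head=-3 tape=_y[z]_zy_zyxx   (s2,z)→(s1,y,right)
state=s1 head=-2 tape=_yy[_]zy_zyxx   (s1,_)→(s0,z,left)
state=s0 head=-3 tape=_y[y]zzy_zyxx   (s0,y)→(s2,_,left)
state=s2 head=-4 tape=_[y]_zzy_zyxx   (s2,y)→(s1,x,right)
state=s1 head=-3 tape=_x[_]zzy_zyxx   (s1,_)→(s0,z,left)
state=s0 head=-4 tape=_[x]zzzy_zyxx   (s0,x)→(s0,y,left)
state=s0 head=-5 tape=[_]yzzzy_zyxx   (s0,_)→(s2,y,right)
state=s2 head=-4 tape=y[y]zzzy_zyxx   (s2,y)→(s1,x,right)
state=s1 head=-3 tape=yx[z]zzy_zyxx   (s1,z)→(sH,x,left)
state=sH head=-4 tape=y[x]xzzy_zyxx
The non-blank tape span at halt is yxxzzy_zyxx.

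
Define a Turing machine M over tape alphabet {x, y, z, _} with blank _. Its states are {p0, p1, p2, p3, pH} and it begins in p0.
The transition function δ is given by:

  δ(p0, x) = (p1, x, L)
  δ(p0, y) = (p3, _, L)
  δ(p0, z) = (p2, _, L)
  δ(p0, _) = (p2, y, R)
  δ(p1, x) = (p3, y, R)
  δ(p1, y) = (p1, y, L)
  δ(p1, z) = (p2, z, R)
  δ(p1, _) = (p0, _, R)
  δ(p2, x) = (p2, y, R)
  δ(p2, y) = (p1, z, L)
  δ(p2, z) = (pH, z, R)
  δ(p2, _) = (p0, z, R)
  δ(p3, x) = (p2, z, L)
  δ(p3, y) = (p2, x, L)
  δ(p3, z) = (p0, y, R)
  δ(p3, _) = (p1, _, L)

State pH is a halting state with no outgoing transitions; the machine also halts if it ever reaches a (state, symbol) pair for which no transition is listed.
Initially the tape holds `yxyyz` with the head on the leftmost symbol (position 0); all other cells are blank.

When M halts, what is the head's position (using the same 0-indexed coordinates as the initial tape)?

state=p0 head=0 tape=__[y]xyyz   (p0,y)→(p3,_,L)
state=p3 head=-1 tape=_[_]_xyyz   (p3,_)→(p1,_,L)
state=p1 head=-2 tape=[_]__xyyz   (p1,_)→(p0,_,R)
state=p0 head=-1 tape=_[_]_xyyz   (p0,_)→(p2,y,R)
state=p2 head=0 tape=_y[_]xyyz   (p2,_)→(p0,z,R)
state=p0 head=1 tape=_yz[x]yyz   (p0,x)→(p1,x,L)
state=p1 head=0 tape=_y[z]xyyz   (p1,z)→(p2,z,R)
state=p2 head=1 tape=_yz[x]yyz   (p2,x)→(p2,y,R)
state=p2 head=2 tape=_yzy[y]yz   (p2,y)→(p1,z,L)
state=p1 head=1 tape=_yz[y]zyz   (p1,y)→(p1,y,L)
state=p1 head=0 tape=_y[z]yzyz   (p1,z)→(p2,z,R)
state=p2 head=1 tape=_yz[y]zyz   (p2,y)→(p1,z,L)
state=p1 head=0 tape=_y[z]zzyz   (p1,z)→(p2,z,R)
state=p2 head=1 tape=_yz[z]zyz   (p2,z)→(pH,z,R)
state=pH head=2 tape=_yzz[z]yz
At halt the head is at cell 2.

2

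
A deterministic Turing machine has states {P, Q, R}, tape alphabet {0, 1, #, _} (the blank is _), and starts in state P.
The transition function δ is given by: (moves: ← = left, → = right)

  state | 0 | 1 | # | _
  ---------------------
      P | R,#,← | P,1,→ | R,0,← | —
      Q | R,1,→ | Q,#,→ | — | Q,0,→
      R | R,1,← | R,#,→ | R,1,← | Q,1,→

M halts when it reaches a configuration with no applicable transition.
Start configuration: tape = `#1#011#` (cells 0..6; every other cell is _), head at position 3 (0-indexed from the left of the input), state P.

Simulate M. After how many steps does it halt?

15

state=P head=3 tape=_#1#[0]11#   (P,0)→(R,#,←)
state=R head=2 tape=_#1[#]#11#   (R,#)→(R,1,←)
state=R head=1 tape=_#[1]1#11#   (R,1)→(R,#,→)
state=R head=2 tape=_##[1]#11#   (R,1)→(R,#,→)
state=R head=3 tape=_###[#]11#   (R,#)→(R,1,←)
state=R head=2 tape=_##[#]111#   (R,#)→(R,1,←)
state=R head=1 tape=_#[#]1111#   (R,#)→(R,1,←)
state=R head=0 tape=_[#]11111#   (R,#)→(R,1,←)
state=R head=-1 tape=[_]111111#   (R,_)→(Q,1,→)
state=Q head=0 tape=1[1]11111#   (Q,1)→(Q,#,→)
state=Q head=1 tape=1#[1]1111#   (Q,1)→(Q,#,→)
state=Q head=2 tape=1##[1]111#   (Q,1)→(Q,#,→)
state=Q head=3 tape=1###[1]11#   (Q,1)→(Q,#,→)
state=Q head=4 tape=1####[1]1#   (Q,1)→(Q,#,→)
state=Q head=5 tape=1#####[1]#   (Q,1)→(Q,#,→)
state=Q head=6 tape=1######[#]
M halts after 15 transitions.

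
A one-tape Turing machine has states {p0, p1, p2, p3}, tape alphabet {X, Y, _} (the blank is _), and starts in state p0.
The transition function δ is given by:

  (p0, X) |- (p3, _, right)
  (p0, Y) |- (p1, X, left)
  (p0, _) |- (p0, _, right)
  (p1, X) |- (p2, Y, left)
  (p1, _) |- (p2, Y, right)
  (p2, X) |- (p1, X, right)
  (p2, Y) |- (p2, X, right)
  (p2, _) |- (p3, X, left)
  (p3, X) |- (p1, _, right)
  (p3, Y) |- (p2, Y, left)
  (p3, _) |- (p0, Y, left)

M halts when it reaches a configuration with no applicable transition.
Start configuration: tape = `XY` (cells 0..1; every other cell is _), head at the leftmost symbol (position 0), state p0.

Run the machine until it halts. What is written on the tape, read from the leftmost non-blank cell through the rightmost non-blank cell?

YXYY

state=p0 head=0 tape=__[X]Y   (p0,X)→(p3,_,right)
state=p3 head=1 tape=___[Y]   (p3,Y)→(p2,Y,left)
state=p2 head=0 tape=__[_]Y   (p2,_)→(p3,X,left)
state=p3 head=-1 tape=_[_]XY   (p3,_)→(p0,Y,left)
state=p0 head=-2 tape=[_]YXY   (p0,_)→(p0,_,right)
state=p0 head=-1 tape=_[Y]XY   (p0,Y)→(p1,X,left)
state=p1 head=-2 tape=[_]XXY   (p1,_)→(p2,Y,right)
state=p2 head=-1 tape=Y[X]XY   (p2,X)→(p1,X,right)
state=p1 head=0 tape=YX[X]Y   (p1,X)→(p2,Y,left)
state=p2 head=-1 tape=Y[X]YY   (p2,X)→(p1,X,right)
state=p1 head=0 tape=YX[Y]Y
The non-blank tape span at halt is YXYY.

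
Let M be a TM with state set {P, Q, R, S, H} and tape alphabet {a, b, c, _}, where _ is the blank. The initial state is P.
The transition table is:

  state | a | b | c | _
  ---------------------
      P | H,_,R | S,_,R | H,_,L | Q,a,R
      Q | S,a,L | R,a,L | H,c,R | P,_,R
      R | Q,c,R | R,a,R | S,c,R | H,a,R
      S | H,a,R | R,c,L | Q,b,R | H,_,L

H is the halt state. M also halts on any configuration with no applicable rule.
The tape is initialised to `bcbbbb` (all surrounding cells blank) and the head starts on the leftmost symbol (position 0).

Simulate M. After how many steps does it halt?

8

P | [b]cbbbb   read b → write _, move R, go to S
S | _[c]bbbb   read c → write b, move R, go to Q
Q | _b[b]bbb   read b → write a, move L, go to R
R | _[b]abbb   read b → write a, move R, go to R
R | _a[a]bbb   read a → write c, move R, go to Q
Q | _ac[b]bb   read b → write a, move L, go to R
R | _a[c]abb   read c → write c, move R, go to S
S | _ac[a]bb   read a → write a, move R, go to H
H | _aca[b]b
M halts after 8 transitions.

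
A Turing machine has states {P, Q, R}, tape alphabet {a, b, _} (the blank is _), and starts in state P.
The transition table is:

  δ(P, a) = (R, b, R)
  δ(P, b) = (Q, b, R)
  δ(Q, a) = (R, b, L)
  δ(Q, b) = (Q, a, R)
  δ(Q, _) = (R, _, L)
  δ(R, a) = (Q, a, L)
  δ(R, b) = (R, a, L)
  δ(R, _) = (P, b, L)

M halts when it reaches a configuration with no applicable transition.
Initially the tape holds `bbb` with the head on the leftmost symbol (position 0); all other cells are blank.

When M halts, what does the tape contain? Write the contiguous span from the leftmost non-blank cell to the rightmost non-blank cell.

P | __[b]bb_   read b → write b, move R, go to Q
Q | __b[b]b_   read b → write a, move R, go to Q
Q | __ba[b]_   read b → write a, move R, go to Q
Q | __baa[_]   read _ → write _, move L, go to R
R | __ba[a]_   read a → write a, move L, go to Q
Q | __b[a]a_   read a → write b, move L, go to R
R | __[b]ba_   read b → write a, move L, go to R
R | _[_]aba_   read _ → write b, move L, go to P
P | [_]baba_
The non-blank tape span at halt is baba.

baba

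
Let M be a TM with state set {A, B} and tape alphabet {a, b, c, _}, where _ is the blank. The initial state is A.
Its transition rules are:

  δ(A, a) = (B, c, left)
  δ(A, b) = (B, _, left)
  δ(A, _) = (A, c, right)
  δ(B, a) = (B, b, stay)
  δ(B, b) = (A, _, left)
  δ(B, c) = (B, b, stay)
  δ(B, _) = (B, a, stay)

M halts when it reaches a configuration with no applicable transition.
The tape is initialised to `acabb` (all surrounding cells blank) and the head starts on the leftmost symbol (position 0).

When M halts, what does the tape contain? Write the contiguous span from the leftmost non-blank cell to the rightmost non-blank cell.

state=A head=0 tape=__[a]cabb   (A,a)→(B,c,left)
state=B head=-1 tape=_[_]ccabb   (B,_)→(B,a,stay)
state=B head=-1 tape=_[a]ccabb   (B,a)→(B,b,stay)
state=B head=-1 tape=_[b]ccabb   (B,b)→(A,_,left)
state=A head=-2 tape=[_]_ccabb   (A,_)→(A,c,right)
state=A head=-1 tape=c[_]ccabb   (A,_)→(A,c,right)
state=A head=0 tape=cc[c]cabb
The non-blank tape span at halt is ccccabb.

ccccabb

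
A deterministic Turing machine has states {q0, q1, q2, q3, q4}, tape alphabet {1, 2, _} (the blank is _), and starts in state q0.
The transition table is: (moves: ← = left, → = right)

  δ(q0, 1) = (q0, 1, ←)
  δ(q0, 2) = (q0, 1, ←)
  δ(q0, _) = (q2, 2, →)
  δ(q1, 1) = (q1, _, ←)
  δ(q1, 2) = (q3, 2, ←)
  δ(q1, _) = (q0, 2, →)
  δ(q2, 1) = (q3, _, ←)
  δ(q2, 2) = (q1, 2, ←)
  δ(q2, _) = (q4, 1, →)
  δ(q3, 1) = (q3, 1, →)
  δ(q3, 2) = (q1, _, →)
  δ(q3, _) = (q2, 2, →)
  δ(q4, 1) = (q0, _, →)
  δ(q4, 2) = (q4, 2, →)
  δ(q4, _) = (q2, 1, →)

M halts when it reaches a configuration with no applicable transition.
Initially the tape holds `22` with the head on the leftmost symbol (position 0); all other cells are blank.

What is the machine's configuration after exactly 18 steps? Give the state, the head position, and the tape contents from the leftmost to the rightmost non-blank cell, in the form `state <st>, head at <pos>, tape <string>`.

state=q0 head=0 tape=_[2]2   (q0,2)→(q0,1,←)
state=q0 head=-1 tape=[_]12   (q0,_)→(q2,2,→)
state=q2 head=0 tape=2[1]2   (q2,1)→(q3,_,←)
state=q3 head=-1 tape=[2]_2   (q3,2)→(q1,_,→)
state=q1 head=0 tape=_[_]2   (q1,_)→(q0,2,→)
state=q0 head=1 tape=_2[2]   (q0,2)→(q0,1,←)
state=q0 head=0 tape=_[2]1   (q0,2)→(q0,1,←)
state=q0 head=-1 tape=[_]11   (q0,_)→(q2,2,→)
state=q2 head=0 tape=2[1]1   (q2,1)→(q3,_,←)
state=q3 head=-1 tape=[2]_1   (q3,2)→(q1,_,→)
state=q1 head=0 tape=_[_]1   (q1,_)→(q0,2,→)
state=q0 head=1 tape=_2[1]   (q0,1)→(q0,1,←)
state=q0 head=0 tape=_[2]1   (q0,2)→(q0,1,←)
state=q0 head=-1 tape=[_]11   (q0,_)→(q2,2,→)
state=q2 head=0 tape=2[1]1   (q2,1)→(q3,_,←)
state=q3 head=-1 tape=[2]_1   (q3,2)→(q1,_,→)
state=q1 head=0 tape=_[_]1   (q1,_)→(q0,2,→)
state=q0 head=1 tape=_2[1]   (q0,1)→(q0,1,←)
state=q0 head=0 tape=_[2]1
After 18 steps: state q0, head at 0, tape 21.

state q0, head at 0, tape 21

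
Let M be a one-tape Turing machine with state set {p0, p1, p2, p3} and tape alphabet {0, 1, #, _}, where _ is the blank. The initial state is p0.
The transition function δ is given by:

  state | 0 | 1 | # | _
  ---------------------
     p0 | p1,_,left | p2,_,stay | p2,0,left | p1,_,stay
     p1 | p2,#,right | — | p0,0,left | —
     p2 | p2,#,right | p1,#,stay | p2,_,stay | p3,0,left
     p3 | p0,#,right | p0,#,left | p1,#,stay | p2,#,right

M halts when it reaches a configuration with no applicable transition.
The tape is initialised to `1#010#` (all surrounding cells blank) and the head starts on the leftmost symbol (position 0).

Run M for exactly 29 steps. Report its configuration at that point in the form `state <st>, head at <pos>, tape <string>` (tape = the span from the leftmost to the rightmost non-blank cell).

state=p0 head=0 tape=____[1]#010#   (p0,1)→(p2,_,stay)
state=p2 head=0 tape=____[_]#010#   (p2,_)→(p3,0,left)
state=p3 head=-1 tape=___[_]0#010#   (p3,_)→(p2,#,right)
state=p2 head=0 tape=___#[0]#010#   (p2,0)→(p2,#,right)
state=p2 head=1 tape=___##[#]010#   (p2,#)→(p2,_,stay)
state=p2 head=1 tape=___##[_]010#   (p2,_)→(p3,0,left)
state=p3 head=0 tape=___#[#]0010#   (p3,#)→(p1,#,stay)
state=p1 head=0 tape=___#[#]0010#   (p1,#)→(p0,0,left)
state=p0 head=-1 tape=___[#]00010#   (p0,#)→(p2,0,left)
state=p2 head=-2 tape=__[_]000010#   (p2,_)→(p3,0,left)
state=p3 head=-3 tape=_[_]0000010#   (p3,_)→(p2,#,right)
state=p2 head=-2 tape=_#[0]000010#   (p2,0)→(p2,#,right)
state=p2 head=-1 tape=_##[0]00010#   (p2,0)→(p2,#,right)
state=p2 head=0 tape=_###[0]0010#   (p2,0)→(p2,#,right)
state=p2 head=1 tape=_####[0]010#   (p2,0)→(p2,#,right)
state=p2 head=2 tape=_#####[0]10#   (p2,0)→(p2,#,right)
state=p2 head=3 tape=_######[1]0#   (p2,1)→(p1,#,stay)
state=p1 head=3 tape=_######[#]0#   (p1,#)→(p0,0,left)
state=p0 head=2 tape=_#####[#]00#   (p0,#)→(p2,0,left)
state=p2 head=1 tape=_####[#]000#   (p2,#)→(p2,_,stay)
state=p2 head=1 tape=_####[_]000#   (p2,_)→(p3,0,left)
state=p3 head=0 tape=_###[#]0000#   (p3,#)→(p1,#,stay)
state=p1 head=0 tape=_###[#]0000#   (p1,#)→(p0,0,left)
state=p0 head=-1 tape=_##[#]00000#   (p0,#)→(p2,0,left)
state=p2 head=-2 tape=_#[#]000000#   (p2,#)→(p2,_,stay)
state=p2 head=-2 tape=_#[_]000000#   (p2,_)→(p3,0,left)
state=p3 head=-3 tape=_[#]0000000#   (p3,#)→(p1,#,stay)
state=p1 head=-3 tape=_[#]0000000#   (p1,#)→(p0,0,left)
state=p0 head=-4 tape=[_]00000000#   (p0,_)→(p1,_,stay)
state=p1 head=-4 tape=[_]00000000#
After 29 steps: state p1, head at -4, tape 00000000#.

state p1, head at -4, tape 00000000#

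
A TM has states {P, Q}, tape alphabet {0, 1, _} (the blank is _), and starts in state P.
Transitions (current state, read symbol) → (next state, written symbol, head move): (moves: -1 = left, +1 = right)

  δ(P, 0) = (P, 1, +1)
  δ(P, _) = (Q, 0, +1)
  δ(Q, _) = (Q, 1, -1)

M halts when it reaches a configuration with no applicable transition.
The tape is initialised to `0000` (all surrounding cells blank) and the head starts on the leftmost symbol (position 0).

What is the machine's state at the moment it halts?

state=P head=0 tape=[0]000__   (P,0)→(P,1,+1)
state=P head=1 tape=1[0]00__   (P,0)→(P,1,+1)
state=P head=2 tape=11[0]0__   (P,0)→(P,1,+1)
state=P head=3 tape=111[0]__   (P,0)→(P,1,+1)
state=P head=4 tape=1111[_]_   (P,_)→(Q,0,+1)
state=Q head=5 tape=11110[_]   (Q,_)→(Q,1,-1)
state=Q head=4 tape=1111[0]1
No transition is defined for (Q, 0); M halts in state Q.

Q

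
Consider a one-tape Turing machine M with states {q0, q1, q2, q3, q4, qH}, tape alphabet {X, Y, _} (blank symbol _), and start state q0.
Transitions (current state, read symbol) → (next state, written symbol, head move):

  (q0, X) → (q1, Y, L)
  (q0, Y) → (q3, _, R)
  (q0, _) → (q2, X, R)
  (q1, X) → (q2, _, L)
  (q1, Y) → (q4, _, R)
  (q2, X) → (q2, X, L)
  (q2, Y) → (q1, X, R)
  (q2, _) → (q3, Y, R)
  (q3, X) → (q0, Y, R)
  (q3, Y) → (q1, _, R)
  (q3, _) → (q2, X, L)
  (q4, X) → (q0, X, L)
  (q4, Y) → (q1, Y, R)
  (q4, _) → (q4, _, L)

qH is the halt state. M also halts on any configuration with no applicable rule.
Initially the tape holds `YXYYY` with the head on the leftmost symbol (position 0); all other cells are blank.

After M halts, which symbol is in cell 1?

Y

state=q0 head=0 tape=[Y]XYYY_   (q0,Y)→(q3,_,R)
state=q3 head=1 tape=_[X]YYY_   (q3,X)→(q0,Y,R)
state=q0 head=2 tape=_Y[Y]YY_   (q0,Y)→(q3,_,R)
state=q3 head=3 tape=_Y_[Y]Y_   (q3,Y)→(q1,_,R)
state=q1 head=4 tape=_Y__[Y]_   (q1,Y)→(q4,_,R)
state=q4 head=5 tape=_Y___[_]   (q4,_)→(q4,_,L)
state=q4 head=4 tape=_Y__[_]_   (q4,_)→(q4,_,L)
state=q4 head=3 tape=_Y_[_]__   (q4,_)→(q4,_,L)
state=q4 head=2 tape=_Y[_]___   (q4,_)→(q4,_,L)
state=q4 head=1 tape=_[Y]____   (q4,Y)→(q1,Y,R)
state=q1 head=2 tape=_Y[_]___
Cell 1 holds Y when M halts.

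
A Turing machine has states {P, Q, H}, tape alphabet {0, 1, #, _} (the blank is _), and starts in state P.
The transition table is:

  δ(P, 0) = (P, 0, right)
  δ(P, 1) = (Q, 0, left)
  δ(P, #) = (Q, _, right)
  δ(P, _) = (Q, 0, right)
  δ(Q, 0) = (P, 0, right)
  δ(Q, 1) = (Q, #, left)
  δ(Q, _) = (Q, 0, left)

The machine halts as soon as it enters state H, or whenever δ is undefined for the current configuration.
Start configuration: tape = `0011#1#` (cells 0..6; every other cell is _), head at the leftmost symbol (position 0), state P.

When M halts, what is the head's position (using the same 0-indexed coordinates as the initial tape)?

P | [0]011#1#   read 0 → write 0, move right, go to P
P | 0[0]11#1#   read 0 → write 0, move right, go to P
P | 00[1]1#1#   read 1 → write 0, move left, go to Q
Q | 0[0]01#1#   read 0 → write 0, move right, go to P
P | 00[0]1#1#   read 0 → write 0, move right, go to P
P | 000[1]#1#   read 1 → write 0, move left, go to Q
Q | 00[0]0#1#   read 0 → write 0, move right, go to P
P | 000[0]#1#   read 0 → write 0, move right, go to P
P | 0000[#]1#   read # → write _, move right, go to Q
Q | 0000_[1]#   read 1 → write #, move left, go to Q
Q | 0000[_]##   read _ → write 0, move left, go to Q
Q | 000[0]0##   read 0 → write 0, move right, go to P
P | 0000[0]##   read 0 → write 0, move right, go to P
P | 00000[#]#   read # → write _, move right, go to Q
Q | 00000_[#]
At halt the head is at cell 6.

6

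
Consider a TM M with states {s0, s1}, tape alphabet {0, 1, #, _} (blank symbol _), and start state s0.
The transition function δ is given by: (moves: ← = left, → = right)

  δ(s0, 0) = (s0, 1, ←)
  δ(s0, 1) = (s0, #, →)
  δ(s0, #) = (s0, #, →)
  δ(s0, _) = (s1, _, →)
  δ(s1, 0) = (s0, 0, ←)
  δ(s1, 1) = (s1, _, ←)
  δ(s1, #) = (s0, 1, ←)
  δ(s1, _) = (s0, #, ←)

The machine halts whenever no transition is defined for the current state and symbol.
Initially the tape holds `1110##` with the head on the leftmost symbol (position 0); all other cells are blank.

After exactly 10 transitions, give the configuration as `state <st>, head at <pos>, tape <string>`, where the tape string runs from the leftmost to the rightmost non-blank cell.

state=s0 head=0 tape=[1]110##__   (s0,1)→(s0,#,→)
state=s0 head=1 tape=#[1]10##__   (s0,1)→(s0,#,→)
state=s0 head=2 tape=##[1]0##__   (s0,1)→(s0,#,→)
state=s0 head=3 tape=###[0]##__   (s0,0)→(s0,1,←)
state=s0 head=2 tape=##[#]1##__   (s0,#)→(s0,#,→)
state=s0 head=3 tape=###[1]##__   (s0,1)→(s0,#,→)
state=s0 head=4 tape=####[#]#__   (s0,#)→(s0,#,→)
state=s0 head=5 tape=#####[#]__   (s0,#)→(s0,#,→)
state=s0 head=6 tape=######[_]_   (s0,_)→(s1,_,→)
state=s1 head=7 tape=######_[_]   (s1,_)→(s0,#,←)
state=s0 head=6 tape=######[_]#
After 10 steps: state s0, head at 6, tape ######_#.

state s0, head at 6, tape ######_#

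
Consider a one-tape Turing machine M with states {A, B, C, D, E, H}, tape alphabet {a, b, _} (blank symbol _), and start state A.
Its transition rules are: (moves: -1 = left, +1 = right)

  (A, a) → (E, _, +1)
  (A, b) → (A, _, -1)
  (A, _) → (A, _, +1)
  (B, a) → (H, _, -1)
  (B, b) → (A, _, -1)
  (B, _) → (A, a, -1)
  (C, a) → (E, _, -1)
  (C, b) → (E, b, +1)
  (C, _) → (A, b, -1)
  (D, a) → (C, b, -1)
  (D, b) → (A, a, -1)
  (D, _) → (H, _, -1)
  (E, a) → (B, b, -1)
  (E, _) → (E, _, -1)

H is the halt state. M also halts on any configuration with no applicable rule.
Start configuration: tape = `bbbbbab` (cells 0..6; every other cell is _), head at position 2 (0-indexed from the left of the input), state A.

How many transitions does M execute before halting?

state=A head=2 tape=_bb[b]bbab   (A,b)→(A,_,-1)
state=A head=1 tape=_b[b]_bbab   (A,b)→(A,_,-1)
state=A head=0 tape=_[b]__bbab   (A,b)→(A,_,-1)
state=A head=-1 tape=[_]___bbab   (A,_)→(A,_,+1)
state=A head=0 tape=_[_]__bbab   (A,_)→(A,_,+1)
state=A head=1 tape=__[_]_bbab   (A,_)→(A,_,+1)
state=A head=2 tape=___[_]bbab   (A,_)→(A,_,+1)
state=A head=3 tape=____[b]bab   (A,b)→(A,_,-1)
state=A head=2 tape=___[_]_bab   (A,_)→(A,_,+1)
state=A head=3 tape=____[_]bab   (A,_)→(A,_,+1)
state=A head=4 tape=_____[b]ab   (A,b)→(A,_,-1)
state=A head=3 tape=____[_]_ab   (A,_)→(A,_,+1)
state=A head=4 tape=_____[_]ab   (A,_)→(A,_,+1)
state=A head=5 tape=______[a]b   (A,a)→(E,_,+1)
state=E head=6 tape=_______[b]
M halts after 14 transitions.

14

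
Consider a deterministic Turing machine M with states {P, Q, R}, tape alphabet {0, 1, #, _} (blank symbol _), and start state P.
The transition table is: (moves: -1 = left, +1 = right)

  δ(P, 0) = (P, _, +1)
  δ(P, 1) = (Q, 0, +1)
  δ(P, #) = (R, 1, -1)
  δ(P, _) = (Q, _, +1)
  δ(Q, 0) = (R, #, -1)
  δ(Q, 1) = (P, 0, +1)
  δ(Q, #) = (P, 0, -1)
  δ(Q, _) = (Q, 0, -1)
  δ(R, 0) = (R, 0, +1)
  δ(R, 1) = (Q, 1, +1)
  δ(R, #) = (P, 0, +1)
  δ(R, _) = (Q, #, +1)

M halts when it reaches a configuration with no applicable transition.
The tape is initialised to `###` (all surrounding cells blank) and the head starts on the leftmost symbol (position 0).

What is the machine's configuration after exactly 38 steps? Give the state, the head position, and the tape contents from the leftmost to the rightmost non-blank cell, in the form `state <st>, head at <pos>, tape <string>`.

state Q, head at 2, tape #000000000

P | _[#]##______   read # → write 1, move -1, go to R
R | [_]1##______   read _ → write #, move +1, go to Q
Q | #[1]##______   read 1 → write 0, move +1, go to P
P | #0[#]#______   read # → write 1, move -1, go to R
R | #[0]1#______   read 0 → write 0, move +1, go to R
R | #0[1]#______   read 1 → write 1, move +1, go to Q
Q | #01[#]______   read # → write 0, move -1, go to P
P | #0[1]0______   read 1 → write 0, move +1, go to Q
Q | #00[0]______   read 0 → write #, move -1, go to R
R | #0[0]#______   read 0 → write 0, move +1, go to R
R | #00[#]______   read # → write 0, move +1, go to P
P | #000[_]_____   read _ → write _, move +1, go to Q
Q | #000_[_]____   read _ → write 0, move -1, go to Q
Q | #000[_]0____   read _ → write 0, move -1, go to Q
Q | #00[0]00____   read 0 → write #, move -1, go to R
R | #0[0]#00____   read 0 → write 0, move +1, go to R
R | #00[#]00____   read # → write 0, move +1, go to P
P | #000[0]0____   read 0 → write _, move +1, go to P
P | #000_[0]____   read 0 → write _, move +1, go to P
P | #000__[_]___   read _ → write _, move +1, go to Q
Q | #000___[_]__   read _ → write 0, move -1, go to Q
Q | #000__[_]0__   read _ → write 0, move -1, go to Q
Q | #000_[_]00__   read _ → write 0, move -1, go to Q
Q | #000[_]000__   read _ → write 0, move -1, go to Q
Q | #00[0]0000__   read 0 → write #, move -1, go to R
R | #0[0]#0000__   read 0 → write 0, move +1, go to R
R | #00[#]0000__   read # → write 0, move +1, go to P
P | #000[0]000__   read 0 → write _, move +1, go to P
P | #000_[0]00__   read 0 → write _, move +1, go to P
P | #000__[0]0__   read 0 → write _, move +1, go to P
P | #000___[0]__   read 0 → write _, move +1, go to P
P | #000____[_]_   read _ → write _, move +1, go to Q
Q | #000_____[_]   read _ → write 0, move -1, go to Q
Q | #000____[_]0   read _ → write 0, move -1, go to Q
Q | #000___[_]00   read _ → write 0, move -1, go to Q
Q | #000__[_]000   read _ → write 0, move -1, go to Q
Q | #000_[_]0000   read _ → write 0, move -1, go to Q
Q | #000[_]00000   read _ → write 0, move -1, go to Q
Q | #00[0]000000
After 38 steps: state Q, head at 2, tape #000000000.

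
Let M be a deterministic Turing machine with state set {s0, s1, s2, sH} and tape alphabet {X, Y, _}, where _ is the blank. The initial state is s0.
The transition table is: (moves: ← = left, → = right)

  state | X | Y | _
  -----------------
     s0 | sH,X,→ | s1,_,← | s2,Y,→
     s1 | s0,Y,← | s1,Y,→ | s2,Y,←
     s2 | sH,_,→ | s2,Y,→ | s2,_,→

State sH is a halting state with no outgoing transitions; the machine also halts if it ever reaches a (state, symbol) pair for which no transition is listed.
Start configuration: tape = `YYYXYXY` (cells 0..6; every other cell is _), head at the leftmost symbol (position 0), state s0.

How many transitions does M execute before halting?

8

s0 | __[Y]YYXYXY   read Y → write _, move ←, go to s1
s1 | _[_]_YYXYXY   read _ → write Y, move ←, go to s2
s2 | [_]Y_YYXYXY   read _ → write _, move →, go to s2
s2 | _[Y]_YYXYXY   read Y → write Y, move →, go to s2
s2 | _Y[_]YYXYXY   read _ → write _, move →, go to s2
s2 | _Y_[Y]YXYXY   read Y → write Y, move →, go to s2
s2 | _Y_Y[Y]XYXY   read Y → write Y, move →, go to s2
s2 | _Y_YY[X]YXY   read X → write _, move →, go to sH
sH | _Y_YY_[Y]XY
M halts after 8 transitions.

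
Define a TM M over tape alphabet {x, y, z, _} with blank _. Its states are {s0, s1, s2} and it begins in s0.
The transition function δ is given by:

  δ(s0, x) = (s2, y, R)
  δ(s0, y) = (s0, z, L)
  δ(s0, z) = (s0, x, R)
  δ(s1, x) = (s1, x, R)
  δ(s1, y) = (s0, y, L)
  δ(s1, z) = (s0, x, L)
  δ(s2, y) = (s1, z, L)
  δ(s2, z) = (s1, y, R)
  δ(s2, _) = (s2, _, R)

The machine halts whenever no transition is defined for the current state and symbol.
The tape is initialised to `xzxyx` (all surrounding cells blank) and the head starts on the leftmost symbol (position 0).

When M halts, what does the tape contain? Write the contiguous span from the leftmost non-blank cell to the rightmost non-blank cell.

zzyzx

state=s0 head=0 tape=_[x]zxyx   (s0,x)→(s2,y,R)
state=s2 head=1 tape=_y[z]xyx   (s2,z)→(s1,y,R)
state=s1 head=2 tape=_yy[x]yx   (s1,x)→(s1,x,R)
state=s1 head=3 tape=_yyx[y]x   (s1,y)→(s0,y,L)
state=s0 head=2 tape=_yy[x]yx   (s0,x)→(s2,y,R)
state=s2 head=3 tape=_yyy[y]x   (s2,y)→(s1,z,L)
state=s1 head=2 tape=_yy[y]zx   (s1,y)→(s0,y,L)
state=s0 head=1 tape=_y[y]yzx   (s0,y)→(s0,z,L)
state=s0 head=0 tape=_[y]zyzx   (s0,y)→(s0,z,L)
state=s0 head=-1 tape=[_]zzyzx
The non-blank tape span at halt is zzyzx.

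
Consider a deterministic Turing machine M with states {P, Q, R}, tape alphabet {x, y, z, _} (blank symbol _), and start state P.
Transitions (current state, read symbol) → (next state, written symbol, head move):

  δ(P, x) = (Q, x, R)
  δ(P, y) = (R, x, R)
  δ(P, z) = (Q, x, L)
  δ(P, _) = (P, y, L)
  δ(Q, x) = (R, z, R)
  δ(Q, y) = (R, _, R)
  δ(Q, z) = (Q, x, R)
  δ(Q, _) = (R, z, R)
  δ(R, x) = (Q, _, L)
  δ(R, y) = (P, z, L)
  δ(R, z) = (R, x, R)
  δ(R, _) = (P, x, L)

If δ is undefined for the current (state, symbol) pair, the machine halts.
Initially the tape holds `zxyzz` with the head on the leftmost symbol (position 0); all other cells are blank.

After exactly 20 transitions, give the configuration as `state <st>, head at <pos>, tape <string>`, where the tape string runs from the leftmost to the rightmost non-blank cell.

state R, head at 6, tape xxzxxxz

P | _[z]xyzz__   read z → write x, move L, go to Q
Q | [_]xxyzz__   read _ → write z, move R, go to R
R | z[x]xyzz__   read x → write _, move L, go to Q
Q | [z]_xyzz__   read z → write x, move R, go to Q
Q | x[_]xyzz__   read _ → write z, move R, go to R
R | xz[x]yzz__   read x → write _, move L, go to Q
Q | x[z]_yzz__   read z → write x, move R, go to Q
Q | xx[_]yzz__   read _ → write z, move R, go to R
R | xxz[y]zz__   read y → write z, move L, go to P
P | xx[z]zzz__   read z → write x, move L, go to Q
Q | x[x]xzzz__   read x → write z, move R, go to R
R | xz[x]zzz__   read x → write _, move L, go to Q
Q | x[z]_zzz__   read z → write x, move R, go to Q
Q | xx[_]zzz__   read _ → write z, move R, go to R
R | xxz[z]zz__   read z → write x, move R, go to R
R | xxzx[z]z__   read z → write x, move R, go to R
R | xxzxx[z]__   read z → write x, move R, go to R
R | xxzxxx[_]_   read _ → write x, move L, go to P
P | xxzxx[x]x_   read x → write x, move R, go to Q
Q | xxzxxx[x]_   read x → write z, move R, go to R
R | xxzxxxz[_]
After 20 steps: state R, head at 6, tape xxzxxxz.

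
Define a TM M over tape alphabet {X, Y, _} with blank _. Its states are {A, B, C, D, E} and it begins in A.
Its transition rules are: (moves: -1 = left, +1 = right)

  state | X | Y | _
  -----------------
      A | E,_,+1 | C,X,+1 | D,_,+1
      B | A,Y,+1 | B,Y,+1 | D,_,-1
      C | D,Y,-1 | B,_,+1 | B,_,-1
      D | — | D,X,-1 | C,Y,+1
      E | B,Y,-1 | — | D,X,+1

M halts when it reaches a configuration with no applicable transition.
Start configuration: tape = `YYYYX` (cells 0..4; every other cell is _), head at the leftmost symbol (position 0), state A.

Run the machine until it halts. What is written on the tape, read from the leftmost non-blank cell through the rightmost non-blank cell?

XXYXXXY

A | [Y]YYYX___   read Y → write X, move +1, go to C
C | X[Y]YYX___   read Y → write _, move +1, go to B
B | X_[Y]YX___   read Y → write Y, move +1, go to B
B | X_Y[Y]X___   read Y → write Y, move +1, go to B
B | X_YY[X]___   read X → write Y, move +1, go to A
A | X_YYY[_]__   read _ → write _, move +1, go to D
D | X_YYY_[_]_   read _ → write Y, move +1, go to C
C | X_YYY_Y[_]   read _ → write _, move -1, go to B
B | X_YYY_[Y]_   read Y → write Y, move +1, go to B
B | X_YYY_Y[_]   read _ → write _, move -1, go to D
D | X_YYY_[Y]_   read Y → write X, move -1, go to D
D | X_YYY[_]X_   read _ → write Y, move +1, go to C
C | X_YYYY[X]_   read X → write Y, move -1, go to D
D | X_YYY[Y]Y_   read Y → write X, move -1, go to D
D | X_YY[Y]XY_   read Y → write X, move -1, go to D
D | X_Y[Y]XXY_   read Y → write X, move -1, go to D
D | X_[Y]XXXY_   read Y → write X, move -1, go to D
D | X[_]XXXXY_   read _ → write Y, move +1, go to C
C | XY[X]XXXY_   read X → write Y, move -1, go to D
D | X[Y]YXXXY_   read Y → write X, move -1, go to D
D | [X]XYXXXY_
The non-blank tape span at halt is XXYXXXY.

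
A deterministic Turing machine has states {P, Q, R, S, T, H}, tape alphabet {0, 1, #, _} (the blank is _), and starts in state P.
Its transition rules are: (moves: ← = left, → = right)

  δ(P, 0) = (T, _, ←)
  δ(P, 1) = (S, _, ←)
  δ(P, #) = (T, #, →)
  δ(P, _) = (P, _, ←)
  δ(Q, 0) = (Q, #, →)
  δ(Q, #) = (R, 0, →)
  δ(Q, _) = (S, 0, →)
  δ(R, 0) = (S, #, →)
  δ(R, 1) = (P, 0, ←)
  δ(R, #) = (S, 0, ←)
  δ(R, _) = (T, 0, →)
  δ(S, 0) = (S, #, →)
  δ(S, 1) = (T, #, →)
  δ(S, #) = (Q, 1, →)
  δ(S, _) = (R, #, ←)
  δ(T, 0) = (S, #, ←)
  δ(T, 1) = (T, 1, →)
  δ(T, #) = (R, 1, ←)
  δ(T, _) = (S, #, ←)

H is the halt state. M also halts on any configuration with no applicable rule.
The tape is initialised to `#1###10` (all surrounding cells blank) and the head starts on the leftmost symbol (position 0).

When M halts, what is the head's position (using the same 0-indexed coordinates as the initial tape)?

state=P head=0 tape=__[#]1###10   (P,#)→(T,#,→)
state=T head=1 tape=__#[1]###10   (T,1)→(T,1,→)
state=T head=2 tape=__#1[#]##10   (T,#)→(R,1,←)
state=R head=1 tape=__#[1]1##10   (R,1)→(P,0,←)
state=P head=0 tape=__[#]01##10   (P,#)→(T,#,→)
state=T head=1 tape=__#[0]1##10   (T,0)→(S,#,←)
state=S head=0 tape=__[#]#1##10   (S,#)→(Q,1,→)
state=Q head=1 tape=__1[#]1##10   (Q,#)→(R,0,→)
state=R head=2 tape=__10[1]##10   (R,1)→(P,0,←)
state=P head=1 tape=__1[0]0##10   (P,0)→(T,_,←)
state=T head=0 tape=__[1]_0##10   (T,1)→(T,1,→)
state=T head=1 tape=__1[_]0##10   (T,_)→(S,#,←)
state=S head=0 tape=__[1]#0##10   (S,1)→(T,#,→)
state=T head=1 tape=__#[#]0##10   (T,#)→(R,1,←)
state=R head=0 tape=__[#]10##10   (R,#)→(S,0,←)
state=S head=-1 tape=_[_]010##10   (S,_)→(R,#,←)
state=R head=-2 tape=[_]#010##10   (R,_)→(T,0,→)
state=T head=-1 tape=0[#]010##10   (T,#)→(R,1,←)
state=R head=-2 tape=[0]1010##10   (R,0)→(S,#,→)
state=S head=-1 tape=#[1]010##10   (S,1)→(T,#,→)
state=T head=0 tape=##[0]10##10   (T,0)→(S,#,←)
state=S head=-1 tape=#[#]#10##10   (S,#)→(Q,1,→)
state=Q head=0 tape=#1[#]10##10   (Q,#)→(R,0,→)
state=R head=1 tape=#10[1]0##10   (R,1)→(P,0,←)
state=P head=0 tape=#1[0]00##10   (P,0)→(T,_,←)
state=T head=-1 tape=#[1]_00##10   (T,1)→(T,1,→)
state=T head=0 tape=#1[_]00##10   (T,_)→(S,#,←)
state=S head=-1 tape=#[1]#00##10   (S,1)→(T,#,→)
state=T head=0 tape=##[#]00##10   (T,#)→(R,1,←)
state=R head=-1 tape=#[#]100##10   (R,#)→(S,0,←)
state=S head=-2 tape=[#]0100##10   (S,#)→(Q,1,→)
state=Q head=-1 tape=1[0]100##10   (Q,0)→(Q,#,→)
state=Q head=0 tape=1#[1]00##10
At halt the head is at cell 0.

0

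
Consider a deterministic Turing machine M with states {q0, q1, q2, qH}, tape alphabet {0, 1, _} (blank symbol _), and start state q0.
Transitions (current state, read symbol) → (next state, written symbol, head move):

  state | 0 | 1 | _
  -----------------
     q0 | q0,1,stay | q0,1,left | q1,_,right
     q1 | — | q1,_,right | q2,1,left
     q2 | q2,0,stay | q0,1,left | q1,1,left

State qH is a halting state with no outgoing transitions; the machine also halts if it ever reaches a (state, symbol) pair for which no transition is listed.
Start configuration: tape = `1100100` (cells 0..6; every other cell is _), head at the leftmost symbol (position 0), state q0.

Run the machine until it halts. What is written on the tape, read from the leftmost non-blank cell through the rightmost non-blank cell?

state=q0 head=0 tape=_[1]100100   (q0,1)→(q0,1,left)
state=q0 head=-1 tape=[_]1100100   (q0,_)→(q1,_,right)
state=q1 head=0 tape=_[1]100100   (q1,1)→(q1,_,right)
state=q1 head=1 tape=__[1]00100   (q1,1)→(q1,_,right)
state=q1 head=2 tape=___[0]0100
The non-blank tape span at halt is 00100.

00100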